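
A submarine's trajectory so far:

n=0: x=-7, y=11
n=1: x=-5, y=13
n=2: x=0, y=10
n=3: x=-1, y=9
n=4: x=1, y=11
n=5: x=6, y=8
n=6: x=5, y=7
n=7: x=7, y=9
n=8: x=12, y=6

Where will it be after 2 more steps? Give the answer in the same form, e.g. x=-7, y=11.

The moves between consecutive positions are (+2, +2), (+5, -3), (-1, -1), (+2, +2), (+5, -3), (-1, -1), (+2, +2), (+5, -3); they repeat the 3-cycle [(+2, +2), (+5, -3), (-1, -1)].
step 9: apply (-1, -1) → x=11, y=5
step 10: apply (+2, +2) → x=13, y=7

x=13, y=7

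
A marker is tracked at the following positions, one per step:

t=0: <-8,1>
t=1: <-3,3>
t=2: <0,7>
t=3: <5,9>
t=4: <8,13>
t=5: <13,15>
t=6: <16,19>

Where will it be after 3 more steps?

Differencing gives <+5,+2>, <+3,+4>, <+5,+2>, <+3,+4>, <+5,+2>, <+3,+4>. This is the pattern <+5,+2>, <+3,+4> repeated.
step 7: apply <+5,+2> → <21,21>
step 8: apply <+3,+4> → <24,25>
step 9: apply <+5,+2> → <29,27>

<29,27>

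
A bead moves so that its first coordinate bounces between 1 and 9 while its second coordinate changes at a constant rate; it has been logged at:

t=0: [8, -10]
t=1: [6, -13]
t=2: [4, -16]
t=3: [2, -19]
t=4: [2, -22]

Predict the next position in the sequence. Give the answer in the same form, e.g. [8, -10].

The first coordinate reflects between 1 and 9, moving 2 per step.
  step 5: 2 → 4
The second coordinate changes by -3 each step: at step 5 it is -25.

[4, -25]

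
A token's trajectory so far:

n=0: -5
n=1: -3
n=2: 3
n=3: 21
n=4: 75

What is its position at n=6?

723

The jumps are +2, +6, +18, +54 — a geometric progression with ratio 3.
step 5: 75 + 162 → 237
step 6: 237 + 486 → 723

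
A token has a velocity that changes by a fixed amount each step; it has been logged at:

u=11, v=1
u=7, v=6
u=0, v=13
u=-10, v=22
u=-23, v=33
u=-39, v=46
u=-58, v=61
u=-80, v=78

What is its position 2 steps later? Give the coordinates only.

u=-133, v=118

Taking differences between consecutive positions: (-4, +5), (-7, +7), (-10, +9), (-13, +11), (-16, +13), (-19, +15), (-22, +17). These grow by (-3, +2) each step.
step 8: u=-80, v=78 + (-25, +19) → u=-105, v=97
step 9: u=-105, v=97 + (-28, +21) → u=-133, v=118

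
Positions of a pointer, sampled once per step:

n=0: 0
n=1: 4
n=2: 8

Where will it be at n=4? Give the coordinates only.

Constant displacement of +4 per step.
step 3: 8 + 4 → 12
step 4: 12 + 4 → 16

16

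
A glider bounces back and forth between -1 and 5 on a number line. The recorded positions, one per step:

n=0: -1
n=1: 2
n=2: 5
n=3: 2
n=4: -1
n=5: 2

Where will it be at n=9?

2

The value travels 3 per step and bounces off the walls at -1 and 5.
  step 6: 2 → 5
  step 7: 5 → 2
  step 8: 2 → -1
  step 9: -1 → 2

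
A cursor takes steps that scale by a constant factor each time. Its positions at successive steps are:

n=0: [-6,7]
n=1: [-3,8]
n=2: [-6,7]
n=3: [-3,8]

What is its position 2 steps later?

[-3,8]

Consecutive displacements [+3,+1], [-3,-1], [+3,+1] scale by a factor of -1 each step.
step 4: [-3,8] + [-3,-1] → [-6,7]
step 5: [-6,7] + [+3,+1] → [-3,8]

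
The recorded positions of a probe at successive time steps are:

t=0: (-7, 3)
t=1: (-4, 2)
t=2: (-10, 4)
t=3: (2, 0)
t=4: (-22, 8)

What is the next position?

(26, -8)

Step-to-step displacements: (+3, -1), (-6, +2), (+12, -4), (-24, +8); each is -2× the previous.
step 5: (-22, 8) + (+48, -16) → (26, -8)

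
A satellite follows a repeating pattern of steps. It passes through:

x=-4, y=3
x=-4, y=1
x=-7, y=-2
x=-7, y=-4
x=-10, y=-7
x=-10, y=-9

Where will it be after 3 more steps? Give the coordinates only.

x=-16, y=-17

Step-to-step displacements: (+0, -2), (-3, -3), (+0, -2), (-3, -3), (+0, -2) — a repeating cycle of length 2.
step 6: apply (-3, -3) → x=-13, y=-12
step 7: apply (+0, -2) → x=-13, y=-14
step 8: apply (-3, -3) → x=-16, y=-17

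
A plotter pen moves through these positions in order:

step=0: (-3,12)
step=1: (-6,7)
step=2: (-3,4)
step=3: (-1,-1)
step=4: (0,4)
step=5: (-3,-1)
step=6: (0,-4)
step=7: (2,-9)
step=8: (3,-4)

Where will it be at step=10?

(3,-12)

Step-to-step displacements: (-3,-5), (+3,-3), (+2,-5), (+1,+5), (-3,-5), (+3,-3), (+2,-5), (+1,+5) — a repeating cycle of length 4.
step 9: apply (-3,-5) → (0,-9)
step 10: apply (+3,-3) → (3,-12)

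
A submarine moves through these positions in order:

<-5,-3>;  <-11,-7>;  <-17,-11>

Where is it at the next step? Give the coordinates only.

Constant displacement of <-6,-4> per step.
step 3: <-17,-11> + <-6,-4> → <-23,-15>

<-23,-15>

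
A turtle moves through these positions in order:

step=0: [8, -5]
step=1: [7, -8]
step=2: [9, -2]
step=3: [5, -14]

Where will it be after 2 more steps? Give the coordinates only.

[-3, -38]

Step-to-step displacements: [-1, -3], [+2, +6], [-4, -12]; each is -2× the previous.
step 4: [5, -14] + [+8, +24] → [13, 10]
step 5: [13, 10] + [-16, -48] → [-3, -38]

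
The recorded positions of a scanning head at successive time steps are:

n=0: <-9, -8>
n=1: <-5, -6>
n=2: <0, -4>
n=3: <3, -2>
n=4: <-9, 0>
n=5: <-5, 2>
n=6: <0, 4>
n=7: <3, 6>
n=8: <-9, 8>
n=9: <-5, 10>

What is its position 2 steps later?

<3, 14>

First: cycles through -9, -5, 0, 3 every 4 steps. Step 11 lands at position 3 of the cycle → 3.
Second: linear, +2 per step → 14 at step 11.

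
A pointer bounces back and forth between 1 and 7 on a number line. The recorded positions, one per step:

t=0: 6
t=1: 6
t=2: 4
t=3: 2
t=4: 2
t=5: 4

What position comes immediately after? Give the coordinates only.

6

The value travels 2 per step and bounces off the walls at 1 and 7.
  step 6: 4 → 6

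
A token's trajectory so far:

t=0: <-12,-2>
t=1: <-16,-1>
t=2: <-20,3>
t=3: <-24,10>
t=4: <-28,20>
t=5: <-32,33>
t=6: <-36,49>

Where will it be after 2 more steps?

<-44,90>

Successive displacements: <-4,+1>, <-4,+4>, <-4,+7>, <-4,+10>, <-4,+13>, <-4,+16> — each changes by <+0,+3>.
step 7: <-36,49> + <-4,+19> → <-40,68>
step 8: <-40,68> + <-4,+22> → <-44,90>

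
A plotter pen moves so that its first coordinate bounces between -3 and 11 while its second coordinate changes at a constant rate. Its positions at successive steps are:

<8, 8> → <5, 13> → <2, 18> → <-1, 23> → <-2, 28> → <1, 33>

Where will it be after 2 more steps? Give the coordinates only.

The first coordinate travels 3 per step and bounces off the walls at -3 and 11.
  step 6: 1 → 4
  step 7: 4 → 7
The second coordinate changes by +5 each step: at step 7 it is 43.

<7, 43>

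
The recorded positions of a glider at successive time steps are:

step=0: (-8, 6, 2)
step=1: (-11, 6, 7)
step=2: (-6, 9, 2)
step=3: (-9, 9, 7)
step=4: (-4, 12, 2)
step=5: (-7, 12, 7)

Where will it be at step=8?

Step-to-step displacements: (-3, +0, +5), (+5, +3, -5), (-3, +0, +5), (+5, +3, -5), (-3, +0, +5) — a repeating cycle of length 2.
step 6: apply (+5, +3, -5) → (-2, 15, 2)
step 7: apply (-3, +0, +5) → (-5, 15, 7)
step 8: apply (+5, +3, -5) → (0, 18, 2)

(0, 18, 2)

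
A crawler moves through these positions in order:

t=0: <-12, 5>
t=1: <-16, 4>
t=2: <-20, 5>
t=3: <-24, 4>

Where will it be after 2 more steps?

First: linear, -4 per step → -32 at step 5.
Second: cycles through 5, 4 every 2 steps. Step 5 lands at position 1 of the cycle → 4.

<-32, 4>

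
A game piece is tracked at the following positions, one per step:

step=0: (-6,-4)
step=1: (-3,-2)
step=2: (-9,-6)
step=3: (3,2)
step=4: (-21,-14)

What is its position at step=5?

Consecutive displacements (+3,+2), (-6,-4), (+12,+8), (-24,-16) scale by a factor of -2 each step.
step 5: (-21,-14) + (+48,+32) → (27,18)

(27,18)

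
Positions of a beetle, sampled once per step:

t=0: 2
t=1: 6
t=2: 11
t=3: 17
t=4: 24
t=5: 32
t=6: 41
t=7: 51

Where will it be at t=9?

74

Successive displacements: +4, +5, +6, +7, +8, +9, +10 — each changes by +1.
step 8: 51 + 11 → 62
step 9: 62 + 12 → 74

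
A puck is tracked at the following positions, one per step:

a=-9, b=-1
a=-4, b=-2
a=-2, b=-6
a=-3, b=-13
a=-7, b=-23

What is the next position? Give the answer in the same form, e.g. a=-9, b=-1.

a=-14, b=-36

First differences are (+5, -1), (+2, -4), (-1, -7), (-4, -10); their common second difference is (-3, -3) (constant acceleration).
step 5: a=-7, b=-23 + (-7, -13) → a=-14, b=-36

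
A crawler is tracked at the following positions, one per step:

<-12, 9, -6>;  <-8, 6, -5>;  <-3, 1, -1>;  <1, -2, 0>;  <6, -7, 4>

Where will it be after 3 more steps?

The moves between consecutive positions are <+4, -3, +1>, <+5, -5, +4>, <+4, -3, +1>, <+5, -5, +4>; they repeat the 2-cycle [<+4, -3, +1>, <+5, -5, +4>].
step 5: apply <+4, -3, +1> → <10, -10, 5>
step 6: apply <+5, -5, +4> → <15, -15, 9>
step 7: apply <+4, -3, +1> → <19, -18, 10>

<19, -18, 10>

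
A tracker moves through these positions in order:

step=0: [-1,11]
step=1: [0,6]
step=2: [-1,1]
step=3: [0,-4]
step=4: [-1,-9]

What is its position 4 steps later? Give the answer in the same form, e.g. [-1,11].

First: cycles through -1, 0 every 2 steps. Step 8 lands at position 0 of the cycle → -1.
Second: linear, -5 per step → -29 at step 8.

[-1,-29]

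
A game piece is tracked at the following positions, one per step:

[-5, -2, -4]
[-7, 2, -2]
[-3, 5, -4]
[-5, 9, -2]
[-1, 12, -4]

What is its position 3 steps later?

Differencing gives [-2, +4, +2], [+4, +3, -2], [-2, +4, +2], [+4, +3, -2]. This is the pattern [-2, +4, +2], [+4, +3, -2] repeated.
step 5: apply [-2, +4, +2] → [-3, 16, -2]
step 6: apply [+4, +3, -2] → [1, 19, -4]
step 7: apply [-2, +4, +2] → [-1, 23, -2]

[-1, 23, -2]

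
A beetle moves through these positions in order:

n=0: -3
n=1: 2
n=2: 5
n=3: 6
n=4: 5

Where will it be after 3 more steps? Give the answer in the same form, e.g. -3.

Taking differences between consecutive positions: +5, +3, +1, -1. These grow by -2 each step.
step 5: 5 − 3 → 2
step 6: 2 − 5 → -3
step 7: -3 − 7 → -10

-10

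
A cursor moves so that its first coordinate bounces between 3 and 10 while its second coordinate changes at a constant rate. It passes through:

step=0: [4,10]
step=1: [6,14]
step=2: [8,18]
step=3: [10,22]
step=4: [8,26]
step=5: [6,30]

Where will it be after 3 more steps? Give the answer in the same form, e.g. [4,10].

[6,42]

The first coordinate reflects between 3 and 10, moving 2 per step.
  step 6: 6 → 4
  step 7: 4 → 4
  step 8: 4 → 6
The second coordinate changes by +4 each step: at step 8 it is 42.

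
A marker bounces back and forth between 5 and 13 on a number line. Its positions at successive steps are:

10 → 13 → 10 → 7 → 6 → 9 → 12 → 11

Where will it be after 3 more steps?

The value reflects between 5 and 13, moving 3 per step.
  step 8: 11 → 8
  step 9: 8 → 5
  step 10: 5 → 8

8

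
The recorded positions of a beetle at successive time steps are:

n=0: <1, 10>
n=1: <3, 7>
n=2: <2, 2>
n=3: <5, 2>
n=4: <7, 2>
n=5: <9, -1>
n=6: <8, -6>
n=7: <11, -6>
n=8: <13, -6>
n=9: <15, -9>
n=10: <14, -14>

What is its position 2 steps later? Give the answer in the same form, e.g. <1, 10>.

Step-to-step displacements: <+2, -3>, <-1, -5>, <+3, +0>, <+2, +0>, <+2, -3>, <-1, -5>, <+3, +0>, <+2, +0>, <+2, -3>, <-1, -5> — a repeating cycle of length 4.
step 11: apply <+3, +0> → <17, -14>
step 12: apply <+2, +0> → <19, -14>

<19, -14>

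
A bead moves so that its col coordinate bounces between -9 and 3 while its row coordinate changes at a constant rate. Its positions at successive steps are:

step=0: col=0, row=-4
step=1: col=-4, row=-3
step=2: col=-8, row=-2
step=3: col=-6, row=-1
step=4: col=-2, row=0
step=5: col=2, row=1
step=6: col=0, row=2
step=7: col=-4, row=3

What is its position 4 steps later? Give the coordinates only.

The col coordinate travels 4 per step and bounces off the walls at -9 and 3.
  step 8: -4 → -8
  step 9: -8 → -6
  step 10: -6 → -2
  step 11: -2 → 2
The row coordinate changes by +1 each step: at step 11 it is 7.

col=2, row=7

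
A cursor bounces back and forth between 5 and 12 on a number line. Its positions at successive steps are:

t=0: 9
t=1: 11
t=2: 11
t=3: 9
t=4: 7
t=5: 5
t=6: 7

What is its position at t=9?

The value reflects between 5 and 12, moving 2 per step.
  step 7: 7 → 9
  step 8: 9 → 11
  step 9: 11 → 11

11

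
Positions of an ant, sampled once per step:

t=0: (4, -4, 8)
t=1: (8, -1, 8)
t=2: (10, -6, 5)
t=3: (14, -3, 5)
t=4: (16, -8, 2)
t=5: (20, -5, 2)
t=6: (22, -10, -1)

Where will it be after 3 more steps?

(32, -9, -4)

The moves between consecutive positions are (+4, +3, +0), (+2, -5, -3), (+4, +3, +0), (+2, -5, -3), (+4, +3, +0), (+2, -5, -3); they repeat the 2-cycle [(+4, +3, +0), (+2, -5, -3)].
step 7: apply (+4, +3, +0) → (26, -7, -1)
step 8: apply (+2, -5, -3) → (28, -12, -4)
step 9: apply (+4, +3, +0) → (32, -9, -4)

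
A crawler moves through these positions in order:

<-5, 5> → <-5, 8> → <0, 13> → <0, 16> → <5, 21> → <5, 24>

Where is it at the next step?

Step-to-step displacements: <+0, +3>, <+5, +5>, <+0, +3>, <+5, +5>, <+0, +3> — a repeating cycle of length 2.
step 6: apply <+5, +5> → <10, 29>

<10, 29>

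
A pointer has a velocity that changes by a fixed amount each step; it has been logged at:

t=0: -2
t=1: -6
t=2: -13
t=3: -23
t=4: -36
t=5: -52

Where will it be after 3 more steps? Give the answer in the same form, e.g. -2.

-118

Taking differences between consecutive positions: -4, -7, -10, -13, -16. These grow by -3 each step.
step 6: -52 − 19 → -71
step 7: -71 − 22 → -93
step 8: -93 − 25 → -118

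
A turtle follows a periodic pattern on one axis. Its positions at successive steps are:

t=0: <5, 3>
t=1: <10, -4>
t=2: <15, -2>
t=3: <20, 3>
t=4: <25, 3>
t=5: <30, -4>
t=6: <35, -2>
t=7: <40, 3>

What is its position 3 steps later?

<55, -2>

The first coordinate changes by +5 each step, so at step 10 it is 5 + 10·(5) = 55.
The second coordinate repeats the cycle [3, -4, -2, 3] with period 4; step 10 mod 4 = 2, giving -2.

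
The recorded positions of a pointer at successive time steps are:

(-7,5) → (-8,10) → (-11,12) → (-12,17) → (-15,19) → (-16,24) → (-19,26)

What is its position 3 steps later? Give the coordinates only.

(-24,38)

The moves between consecutive positions are (-1,+5), (-3,+2), (-1,+5), (-3,+2), (-1,+5), (-3,+2); they repeat the 2-cycle [(-1,+5), (-3,+2)].
step 7: apply (-1,+5) → (-20,31)
step 8: apply (-3,+2) → (-23,33)
step 9: apply (-1,+5) → (-24,38)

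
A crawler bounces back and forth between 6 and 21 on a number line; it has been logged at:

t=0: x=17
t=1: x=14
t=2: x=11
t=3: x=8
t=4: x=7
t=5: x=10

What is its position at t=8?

The value reflects between 6 and 21, moving 3 per step.
  step 6: 10 → 13
  step 7: 13 → 16
  step 8: 16 → 19

x=19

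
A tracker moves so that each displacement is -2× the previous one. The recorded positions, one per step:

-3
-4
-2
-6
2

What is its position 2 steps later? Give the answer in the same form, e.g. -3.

Consecutive displacements -1, +2, -4, +8 scale by a factor of -2 each step.
step 5: 2 − 16 → -14
step 6: -14 + 32 → 18

18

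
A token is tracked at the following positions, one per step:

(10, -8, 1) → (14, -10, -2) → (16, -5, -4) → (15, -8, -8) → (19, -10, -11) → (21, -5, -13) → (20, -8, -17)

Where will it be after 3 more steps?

Step-to-step displacements: (+4, -2, -3), (+2, +5, -2), (-1, -3, -4), (+4, -2, -3), (+2, +5, -2), (-1, -3, -4) — a repeating cycle of length 3.
step 7: apply (+4, -2, -3) → (24, -10, -20)
step 8: apply (+2, +5, -2) → (26, -5, -22)
step 9: apply (-1, -3, -4) → (25, -8, -26)

(25, -8, -26)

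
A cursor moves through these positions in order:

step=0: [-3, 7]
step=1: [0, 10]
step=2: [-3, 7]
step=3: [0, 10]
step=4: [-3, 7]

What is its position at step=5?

Step-to-step displacements: [+3, +3], [-3, -3], [+3, +3], [-3, -3]; each is -1× the previous.
step 5: [-3, 7] + [+3, +3] → [0, 10]

[0, 10]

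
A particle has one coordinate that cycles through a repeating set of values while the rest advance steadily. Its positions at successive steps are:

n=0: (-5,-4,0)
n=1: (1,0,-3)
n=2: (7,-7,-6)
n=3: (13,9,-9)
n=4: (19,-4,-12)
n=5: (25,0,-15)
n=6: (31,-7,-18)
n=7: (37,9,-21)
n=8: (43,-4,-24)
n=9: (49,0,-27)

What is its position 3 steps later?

(67,-4,-36)

The first coordinate changes by +6 each step, so at step 12 it is -5 + 12·(6) = 67.
The second coordinate repeats the cycle [-4, 0, -7, 9] with period 4; step 12 mod 4 = 0, giving -4.
The third coordinate changes by -3 each step, so at step 12 it is 0 + 12·(-3) = -36.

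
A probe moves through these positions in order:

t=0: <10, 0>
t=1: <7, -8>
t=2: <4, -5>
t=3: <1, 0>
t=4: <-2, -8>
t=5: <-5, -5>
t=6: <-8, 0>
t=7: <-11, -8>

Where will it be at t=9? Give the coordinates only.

<-17, 0>

The first coordinate changes by -3 each step, so at step 9 it is 10 + 9·(-3) = -17.
The second coordinate repeats the cycle [0, -8, -5] with period 3; step 9 mod 3 = 0, giving 0.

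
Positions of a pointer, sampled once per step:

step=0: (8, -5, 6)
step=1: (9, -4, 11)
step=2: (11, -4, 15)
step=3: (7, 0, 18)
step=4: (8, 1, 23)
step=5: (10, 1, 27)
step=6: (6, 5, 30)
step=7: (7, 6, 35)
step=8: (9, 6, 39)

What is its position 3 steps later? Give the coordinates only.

The moves between consecutive positions are (+1, +1, +5), (+2, +0, +4), (-4, +4, +3), (+1, +1, +5), (+2, +0, +4), (-4, +4, +3), (+1, +1, +5), (+2, +0, +4); they repeat the 3-cycle [(+1, +1, +5), (+2, +0, +4), (-4, +4, +3)].
step 9: apply (-4, +4, +3) → (5, 10, 42)
step 10: apply (+1, +1, +5) → (6, 11, 47)
step 11: apply (+2, +0, +4) → (8, 11, 51)

(8, 11, 51)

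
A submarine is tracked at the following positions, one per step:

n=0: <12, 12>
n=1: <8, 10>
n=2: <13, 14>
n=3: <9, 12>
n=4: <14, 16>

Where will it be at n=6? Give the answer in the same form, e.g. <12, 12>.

<15, 18>

The moves between consecutive positions are <-4, -2>, <+5, +4>, <-4, -2>, <+5, +4>; they repeat the 2-cycle [<-4, -2>, <+5, +4>].
step 5: apply <-4, -2> → <10, 14>
step 6: apply <+5, +4> → <15, 18>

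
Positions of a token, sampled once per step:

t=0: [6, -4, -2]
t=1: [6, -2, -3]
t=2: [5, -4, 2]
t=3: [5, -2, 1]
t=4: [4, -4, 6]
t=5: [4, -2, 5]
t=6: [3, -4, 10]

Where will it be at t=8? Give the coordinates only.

[2, -4, 14]

Differencing gives [+0, +2, -1], [-1, -2, +5], [+0, +2, -1], [-1, -2, +5], [+0, +2, -1], [-1, -2, +5]. This is the pattern [+0, +2, -1], [-1, -2, +5] repeated.
step 7: apply [+0, +2, -1] → [3, -2, 9]
step 8: apply [-1, -2, +5] → [2, -4, 14]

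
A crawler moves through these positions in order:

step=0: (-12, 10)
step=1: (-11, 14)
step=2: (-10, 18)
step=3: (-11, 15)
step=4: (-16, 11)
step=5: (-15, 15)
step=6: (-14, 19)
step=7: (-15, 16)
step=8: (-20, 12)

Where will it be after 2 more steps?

(-18, 20)

Differencing gives (+1, +4), (+1, +4), (-1, -3), (-5, -4), (+1, +4), (+1, +4), (-1, -3), (-5, -4). This is the pattern (+1, +4), (+1, +4), (-1, -3), (-5, -4) repeated.
step 9: apply (+1, +4) → (-19, 16)
step 10: apply (+1, +4) → (-18, 20)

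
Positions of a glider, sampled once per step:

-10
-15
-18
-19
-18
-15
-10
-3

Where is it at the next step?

6

Taking differences between consecutive positions: -5, -3, -1, +1, +3, +5, +7. These grow by +2 each step.
step 8: -3 + 9 → 6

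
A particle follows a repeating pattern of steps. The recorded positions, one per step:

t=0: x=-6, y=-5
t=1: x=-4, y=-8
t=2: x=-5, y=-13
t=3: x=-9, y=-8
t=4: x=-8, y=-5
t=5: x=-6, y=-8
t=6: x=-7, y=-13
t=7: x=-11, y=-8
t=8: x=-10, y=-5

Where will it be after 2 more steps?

Step-to-step displacements: (+2,-3), (-1,-5), (-4,+5), (+1,+3), (+2,-3), (-1,-5), (-4,+5), (+1,+3) — a repeating cycle of length 4.
step 9: apply (+2,-3) → x=-8, y=-8
step 10: apply (-1,-5) → x=-9, y=-13

x=-9, y=-13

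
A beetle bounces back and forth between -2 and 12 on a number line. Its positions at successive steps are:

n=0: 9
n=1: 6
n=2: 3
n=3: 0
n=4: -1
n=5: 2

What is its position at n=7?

The value travels 3 per step and bounces off the walls at -2 and 12.
  step 6: 2 → 5
  step 7: 5 → 8

8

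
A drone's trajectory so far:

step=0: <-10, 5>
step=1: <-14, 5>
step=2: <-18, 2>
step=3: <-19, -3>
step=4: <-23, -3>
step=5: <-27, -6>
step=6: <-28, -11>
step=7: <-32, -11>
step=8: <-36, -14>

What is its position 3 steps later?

Differencing gives <-4, +0>, <-4, -3>, <-1, -5>, <-4, +0>, <-4, -3>, <-1, -5>, <-4, +0>, <-4, -3>. This is the pattern <-4, +0>, <-4, -3>, <-1, -5> repeated.
step 9: apply <-1, -5> → <-37, -19>
step 10: apply <-4, +0> → <-41, -19>
step 11: apply <-4, -3> → <-45, -22>

<-45, -22>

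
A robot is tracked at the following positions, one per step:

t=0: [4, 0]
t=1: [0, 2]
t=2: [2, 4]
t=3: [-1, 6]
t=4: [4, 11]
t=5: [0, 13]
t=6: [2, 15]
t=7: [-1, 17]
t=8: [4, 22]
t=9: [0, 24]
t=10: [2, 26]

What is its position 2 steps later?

[4, 33]

The moves between consecutive positions are [-4, +2], [+2, +2], [-3, +2], [+5, +5], [-4, +2], [+2, +2], [-3, +2], [+5, +5], [-4, +2], [+2, +2]; they repeat the 4-cycle [[-4, +2], [+2, +2], [-3, +2], [+5, +5]].
step 11: apply [-3, +2] → [-1, 28]
step 12: apply [+5, +5] → [4, 33]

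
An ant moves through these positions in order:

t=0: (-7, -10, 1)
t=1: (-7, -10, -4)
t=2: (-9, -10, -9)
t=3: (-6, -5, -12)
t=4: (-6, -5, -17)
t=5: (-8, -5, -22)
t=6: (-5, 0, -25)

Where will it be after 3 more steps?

The moves between consecutive positions are (+0, +0, -5), (-2, +0, -5), (+3, +5, -3), (+0, +0, -5), (-2, +0, -5), (+3, +5, -3); they repeat the 3-cycle [(+0, +0, -5), (-2, +0, -5), (+3, +5, -3)].
step 7: apply (+0, +0, -5) → (-5, 0, -30)
step 8: apply (-2, +0, -5) → (-7, 0, -35)
step 9: apply (+3, +5, -3) → (-4, 5, -38)

(-4, 5, -38)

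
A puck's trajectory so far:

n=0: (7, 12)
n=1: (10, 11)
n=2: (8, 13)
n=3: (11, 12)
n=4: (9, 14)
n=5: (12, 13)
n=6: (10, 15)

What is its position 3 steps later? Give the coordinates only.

The moves between consecutive positions are (+3, -1), (-2, +2), (+3, -1), (-2, +2), (+3, -1), (-2, +2); they repeat the 2-cycle [(+3, -1), (-2, +2)].
step 7: apply (+3, -1) → (13, 14)
step 8: apply (-2, +2) → (11, 16)
step 9: apply (+3, -1) → (14, 15)

(14, 15)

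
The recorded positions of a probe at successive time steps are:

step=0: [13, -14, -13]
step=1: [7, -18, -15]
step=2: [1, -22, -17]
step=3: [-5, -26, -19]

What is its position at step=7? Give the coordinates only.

The position changes by [-6, -4, -2] every step.
step 4: [-5, -26, -19] + [-6, -4, -2] → [-11, -30, -21]
step 5: [-11, -30, -21] + [-6, -4, -2] → [-17, -34, -23]
step 6: [-17, -34, -23] + [-6, -4, -2] → [-23, -38, -25]
step 7: [-23, -38, -25] + [-6, -4, -2] → [-29, -42, -27]

[-29, -42, -27]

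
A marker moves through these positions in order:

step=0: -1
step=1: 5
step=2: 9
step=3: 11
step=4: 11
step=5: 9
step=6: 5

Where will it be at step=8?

-9

Successive displacements: +6, +4, +2, +0, -2, -4 — each changes by -2.
step 7: 5 − 6 → -1
step 8: -1 − 8 → -9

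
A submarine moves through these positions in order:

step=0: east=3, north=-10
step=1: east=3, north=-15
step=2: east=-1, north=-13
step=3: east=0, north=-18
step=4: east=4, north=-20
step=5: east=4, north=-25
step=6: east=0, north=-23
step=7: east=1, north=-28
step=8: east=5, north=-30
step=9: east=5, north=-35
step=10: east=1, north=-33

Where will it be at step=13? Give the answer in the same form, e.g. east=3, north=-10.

Step-to-step displacements: (+0,-5), (-4,+2), (+1,-5), (+4,-2), (+0,-5), (-4,+2), (+1,-5), (+4,-2), (+0,-5), (-4,+2) — a repeating cycle of length 4.
step 11: apply (+1,-5) → east=2, north=-38
step 12: apply (+4,-2) → east=6, north=-40
step 13: apply (+0,-5) → east=6, north=-45

east=6, north=-45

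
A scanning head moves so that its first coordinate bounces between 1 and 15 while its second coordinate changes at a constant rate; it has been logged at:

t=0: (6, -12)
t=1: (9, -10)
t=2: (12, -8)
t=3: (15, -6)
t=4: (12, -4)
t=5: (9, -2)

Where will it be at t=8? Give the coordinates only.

The first coordinate reflects between 1 and 15, moving 3 per step.
  step 6: 9 → 6
  step 7: 6 → 3
  step 8: 3 → 2
The second coordinate changes by +2 each step: at step 8 it is 4.

(2, 4)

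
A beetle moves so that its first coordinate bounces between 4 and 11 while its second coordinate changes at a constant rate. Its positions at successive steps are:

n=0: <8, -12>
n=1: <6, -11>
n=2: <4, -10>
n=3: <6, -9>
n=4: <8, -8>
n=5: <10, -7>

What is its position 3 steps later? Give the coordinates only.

<6, -4>

The first coordinate reflects between 4 and 11, moving 2 per step.
  step 6: 10 → 10
  step 7: 10 → 8
  step 8: 8 → 6
The second coordinate changes by +1 each step: at step 8 it is -4.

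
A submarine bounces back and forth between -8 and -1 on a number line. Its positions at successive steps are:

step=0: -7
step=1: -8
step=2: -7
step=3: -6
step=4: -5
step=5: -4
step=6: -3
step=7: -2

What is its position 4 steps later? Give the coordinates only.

-4

The value reflects between -8 and -1, moving 1 per step.
  step 8: -2 → -1
  step 9: -1 → -2
  step 10: -2 → -3
  step 11: -3 → -4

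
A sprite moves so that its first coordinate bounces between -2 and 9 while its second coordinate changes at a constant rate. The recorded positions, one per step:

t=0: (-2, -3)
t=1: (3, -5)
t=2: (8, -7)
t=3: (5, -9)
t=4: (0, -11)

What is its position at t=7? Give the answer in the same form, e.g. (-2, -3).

(7, -17)

The first coordinate travels 5 per step and bounces off the walls at -2 and 9.
  step 5: 0 → 1
  step 6: 1 → 6
  step 7: 6 → 7
The second coordinate changes by -2 each step: at step 7 it is -17.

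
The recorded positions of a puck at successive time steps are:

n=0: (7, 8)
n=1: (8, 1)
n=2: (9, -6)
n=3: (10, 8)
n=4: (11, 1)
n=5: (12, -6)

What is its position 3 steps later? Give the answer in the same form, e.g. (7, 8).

(15, -6)

The first coordinate changes by +1 each step, so at step 8 it is 7 + 8·(1) = 15.
The second coordinate repeats the cycle [8, 1, -6] with period 3; step 8 mod 3 = 2, giving -6.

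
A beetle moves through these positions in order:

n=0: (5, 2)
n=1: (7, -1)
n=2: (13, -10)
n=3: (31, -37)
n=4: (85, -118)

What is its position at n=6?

(733, -1090)

The jumps are (+2, -3), (+6, -9), (+18, -27), (+54, -81) — a geometric progression with ratio 3.
step 5: (85, -118) + (+162, -243) → (247, -361)
step 6: (247, -361) + (+486, -729) → (733, -1090)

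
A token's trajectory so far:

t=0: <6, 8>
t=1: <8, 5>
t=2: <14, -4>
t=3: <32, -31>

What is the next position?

<86, -112>

The jumps are <+2, -3>, <+6, -9>, <+18, -27> — a geometric progression with ratio 3.
step 4: <32, -31> + <+54, -81> → <86, -112>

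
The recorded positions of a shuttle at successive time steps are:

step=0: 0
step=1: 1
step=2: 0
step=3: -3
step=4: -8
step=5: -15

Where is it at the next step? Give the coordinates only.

-24

Taking differences between consecutive positions: +1, -1, -3, -5, -7. These grow by -2 each step.
step 6: -15 − 9 → -24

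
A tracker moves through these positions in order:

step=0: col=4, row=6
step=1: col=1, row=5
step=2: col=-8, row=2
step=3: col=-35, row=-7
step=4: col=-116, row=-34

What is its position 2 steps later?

The jumps are (-3,-1), (-9,-3), (-27,-9), (-81,-27) — a geometric progression with ratio 3.
step 5: col=-116, row=-34 + (-243,-81) → col=-359, row=-115
step 6: col=-359, row=-115 + (-729,-243) → col=-1088, row=-358

col=-1088, row=-358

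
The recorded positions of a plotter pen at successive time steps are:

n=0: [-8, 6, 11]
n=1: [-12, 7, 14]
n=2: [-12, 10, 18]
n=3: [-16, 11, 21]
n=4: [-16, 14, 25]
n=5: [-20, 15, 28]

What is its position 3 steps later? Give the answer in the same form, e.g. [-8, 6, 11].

[-24, 22, 39]

The moves between consecutive positions are [-4, +1, +3], [+0, +3, +4], [-4, +1, +3], [+0, +3, +4], [-4, +1, +3]; they repeat the 2-cycle [[-4, +1, +3], [+0, +3, +4]].
step 6: apply [+0, +3, +4] → [-20, 18, 32]
step 7: apply [-4, +1, +3] → [-24, 19, 35]
step 8: apply [+0, +3, +4] → [-24, 22, 39]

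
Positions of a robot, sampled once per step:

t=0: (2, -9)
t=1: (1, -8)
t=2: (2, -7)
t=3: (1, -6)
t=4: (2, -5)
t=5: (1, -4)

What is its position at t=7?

First: cycles through 2, 1 every 2 steps. Step 7 lands at position 1 of the cycle → 1.
Second: linear, +1 per step → -2 at step 7.

(1, -2)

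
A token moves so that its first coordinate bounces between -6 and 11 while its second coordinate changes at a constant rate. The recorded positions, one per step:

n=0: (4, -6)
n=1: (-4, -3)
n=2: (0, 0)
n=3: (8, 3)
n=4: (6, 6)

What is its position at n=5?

(-2, 9)

The first coordinate travels 8 per step and bounces off the walls at -6 and 11.
  step 5: 6 → -2
The second coordinate changes by +3 each step: at step 5 it is 9.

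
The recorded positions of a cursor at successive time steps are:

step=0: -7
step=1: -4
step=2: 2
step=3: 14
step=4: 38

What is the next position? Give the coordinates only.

86

Consecutive displacements +3, +6, +12, +24 scale by a factor of 2 each step.
step 5: 38 + 48 → 86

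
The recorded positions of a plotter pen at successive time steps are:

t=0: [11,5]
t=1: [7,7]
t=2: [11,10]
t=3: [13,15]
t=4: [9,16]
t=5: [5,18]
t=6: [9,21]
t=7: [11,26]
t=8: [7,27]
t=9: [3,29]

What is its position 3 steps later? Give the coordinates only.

[5,38]

The moves between consecutive positions are [-4,+2], [+4,+3], [+2,+5], [-4,+1], [-4,+2], [+4,+3], [+2,+5], [-4,+1], [-4,+2]; they repeat the 4-cycle [[-4,+2], [+4,+3], [+2,+5], [-4,+1]].
step 10: apply [+4,+3] → [7,32]
step 11: apply [+2,+5] → [9,37]
step 12: apply [-4,+1] → [5,38]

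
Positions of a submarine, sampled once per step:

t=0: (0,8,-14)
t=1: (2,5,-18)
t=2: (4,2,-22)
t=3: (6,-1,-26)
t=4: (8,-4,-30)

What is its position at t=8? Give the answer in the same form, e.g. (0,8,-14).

Constant displacement of (+2,-3,-4) per step.
step 5: (8,-4,-30) + (+2,-3,-4) → (10,-7,-34)
step 6: (10,-7,-34) + (+2,-3,-4) → (12,-10,-38)
step 7: (12,-10,-38) + (+2,-3,-4) → (14,-13,-42)
step 8: (14,-13,-42) + (+2,-3,-4) → (16,-16,-46)

(16,-16,-46)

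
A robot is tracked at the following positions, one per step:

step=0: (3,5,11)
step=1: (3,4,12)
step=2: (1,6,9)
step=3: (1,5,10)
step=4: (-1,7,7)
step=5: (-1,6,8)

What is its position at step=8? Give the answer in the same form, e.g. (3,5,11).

Step-to-step displacements: (+0,-1,+1), (-2,+2,-3), (+0,-1,+1), (-2,+2,-3), (+0,-1,+1) — a repeating cycle of length 2.
step 6: apply (-2,+2,-3) → (-3,8,5)
step 7: apply (+0,-1,+1) → (-3,7,6)
step 8: apply (-2,+2,-3) → (-5,9,3)

(-5,9,3)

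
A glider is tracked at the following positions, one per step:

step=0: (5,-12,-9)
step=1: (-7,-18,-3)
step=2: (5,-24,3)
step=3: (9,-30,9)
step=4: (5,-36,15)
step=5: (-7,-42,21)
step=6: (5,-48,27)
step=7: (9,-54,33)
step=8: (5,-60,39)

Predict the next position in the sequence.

First: cycles through 5, -7, 5, 9 every 4 steps. Step 9 lands at position 1 of the cycle → -7.
Second: linear, -6 per step → -66 at step 9.
Third: linear, +6 per step → 45 at step 9.

(-7,-66,45)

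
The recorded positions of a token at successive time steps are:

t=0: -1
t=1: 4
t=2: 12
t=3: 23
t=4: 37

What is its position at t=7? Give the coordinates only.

First differences are +5, +8, +11, +14; their common second difference is +3 (constant acceleration).
step 5: 37 + 17 → 54
step 6: 54 + 20 → 74
step 7: 74 + 23 → 97

97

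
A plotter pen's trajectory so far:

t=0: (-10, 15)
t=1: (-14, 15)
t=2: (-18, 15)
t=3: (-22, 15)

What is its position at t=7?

(-38, 15)

Constant displacement of (-4, +0) per step.
step 4: (-22, 15) + (-4, +0) → (-26, 15)
step 5: (-26, 15) + (-4, +0) → (-30, 15)
step 6: (-30, 15) + (-4, +0) → (-34, 15)
step 7: (-34, 15) + (-4, +0) → (-38, 15)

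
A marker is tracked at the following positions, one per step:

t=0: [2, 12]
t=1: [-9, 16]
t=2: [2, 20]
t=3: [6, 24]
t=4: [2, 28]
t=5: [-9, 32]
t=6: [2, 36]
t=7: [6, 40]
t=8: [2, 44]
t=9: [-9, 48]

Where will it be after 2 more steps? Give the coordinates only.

The first coordinate repeats the cycle [2, -9, 2, 6] with period 4; step 11 mod 4 = 3, giving 6.
The second coordinate changes by +4 each step, so at step 11 it is 12 + 11·(4) = 56.

[6, 56]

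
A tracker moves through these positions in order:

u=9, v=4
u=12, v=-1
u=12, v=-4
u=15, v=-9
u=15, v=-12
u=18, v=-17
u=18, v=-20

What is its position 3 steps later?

The moves between consecutive positions are (+3,-5), (+0,-3), (+3,-5), (+0,-3), (+3,-5), (+0,-3); they repeat the 2-cycle [(+3,-5), (+0,-3)].
step 7: apply (+3,-5) → u=21, v=-25
step 8: apply (+0,-3) → u=21, v=-28
step 9: apply (+3,-5) → u=24, v=-33

u=24, v=-33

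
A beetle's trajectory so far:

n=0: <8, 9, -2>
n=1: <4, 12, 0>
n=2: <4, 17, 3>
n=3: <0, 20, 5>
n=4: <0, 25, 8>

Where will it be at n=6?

<-4, 33, 13>

The moves between consecutive positions are <-4, +3, +2>, <+0, +5, +3>, <-4, +3, +2>, <+0, +5, +3>; they repeat the 2-cycle [<-4, +3, +2>, <+0, +5, +3>].
step 5: apply <-4, +3, +2> → <-4, 28, 10>
step 6: apply <+0, +5, +3> → <-4, 33, 13>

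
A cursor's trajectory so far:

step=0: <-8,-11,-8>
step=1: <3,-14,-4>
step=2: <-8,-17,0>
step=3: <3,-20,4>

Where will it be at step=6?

The first coordinate repeats the cycle [-8, 3] with period 2; step 6 mod 2 = 0, giving -8.
The second coordinate changes by -3 each step, so at step 6 it is -11 + 6·(-3) = -29.
The third coordinate changes by +4 each step, so at step 6 it is -8 + 6·(4) = 16.

<-8,-29,16>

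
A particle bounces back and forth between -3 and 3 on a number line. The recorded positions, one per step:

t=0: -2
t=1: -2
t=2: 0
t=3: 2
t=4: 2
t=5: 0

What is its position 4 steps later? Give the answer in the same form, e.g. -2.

2

The value travels 2 per step and bounces off the walls at -3 and 3.
  step 6: 0 → -2
  step 7: -2 → -2
  step 8: -2 → 0
  step 9: 0 → 2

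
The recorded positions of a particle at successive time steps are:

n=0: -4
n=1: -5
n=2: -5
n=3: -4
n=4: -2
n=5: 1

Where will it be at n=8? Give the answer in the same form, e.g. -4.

16

First differences are -1, +0, +1, +2, +3; their common second difference is +1 (constant acceleration).
step 6: 1 + 4 → 5
step 7: 5 + 5 → 10
step 8: 10 + 6 → 16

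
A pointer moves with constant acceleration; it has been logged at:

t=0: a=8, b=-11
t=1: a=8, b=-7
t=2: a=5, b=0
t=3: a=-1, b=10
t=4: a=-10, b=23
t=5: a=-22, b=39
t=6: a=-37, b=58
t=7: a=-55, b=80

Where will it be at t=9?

a=-100, b=133

Taking differences between consecutive positions: (+0, +4), (-3, +7), (-6, +10), (-9, +13), (-12, +16), (-15, +19), (-18, +22). These grow by (-3, +3) each step.
step 8: a=-55, b=80 + (-21, +25) → a=-76, b=105
step 9: a=-76, b=105 + (-24, +28) → a=-100, b=133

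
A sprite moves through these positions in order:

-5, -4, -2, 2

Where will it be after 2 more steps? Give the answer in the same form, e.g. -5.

Step-to-step displacements: +1, +2, +4; each is 2× the previous.
step 4: 2 + 8 → 10
step 5: 10 + 16 → 26

26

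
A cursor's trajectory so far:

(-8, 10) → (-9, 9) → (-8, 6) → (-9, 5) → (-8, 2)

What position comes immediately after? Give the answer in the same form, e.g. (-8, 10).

Step-to-step displacements: (-1, -1), (+1, -3), (-1, -1), (+1, -3) — a repeating cycle of length 2.
step 5: apply (-1, -1) → (-9, 1)

(-9, 1)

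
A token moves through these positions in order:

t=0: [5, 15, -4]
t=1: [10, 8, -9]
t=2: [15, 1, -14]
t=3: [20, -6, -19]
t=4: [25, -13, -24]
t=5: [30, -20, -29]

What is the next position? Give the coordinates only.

[35, -27, -34]

Constant displacement of [+5, -7, -5] per step.
step 6: [30, -20, -29] + [+5, -7, -5] → [35, -27, -34]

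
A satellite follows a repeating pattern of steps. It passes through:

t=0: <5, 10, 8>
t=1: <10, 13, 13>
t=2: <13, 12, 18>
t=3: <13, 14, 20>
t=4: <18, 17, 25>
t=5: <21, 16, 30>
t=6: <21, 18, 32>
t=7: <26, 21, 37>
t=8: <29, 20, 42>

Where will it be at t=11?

<37, 24, 54>

The moves between consecutive positions are <+5, +3, +5>, <+3, -1, +5>, <+0, +2, +2>, <+5, +3, +5>, <+3, -1, +5>, <+0, +2, +2>, <+5, +3, +5>, <+3, -1, +5>; they repeat the 3-cycle [<+5, +3, +5>, <+3, -1, +5>, <+0, +2, +2>].
step 9: apply <+0, +2, +2> → <29, 22, 44>
step 10: apply <+5, +3, +5> → <34, 25, 49>
step 11: apply <+3, -1, +5> → <37, 24, 54>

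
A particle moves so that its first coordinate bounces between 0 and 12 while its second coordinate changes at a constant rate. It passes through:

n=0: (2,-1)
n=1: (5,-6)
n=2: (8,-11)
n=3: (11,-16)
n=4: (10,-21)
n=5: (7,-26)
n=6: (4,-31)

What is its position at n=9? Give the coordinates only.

The first coordinate travels 3 per step and bounces off the walls at 0 and 12.
  step 7: 4 → 1
  step 8: 1 → 2
  step 9: 2 → 5
The second coordinate changes by -5 each step: at step 9 it is -46.

(5,-46)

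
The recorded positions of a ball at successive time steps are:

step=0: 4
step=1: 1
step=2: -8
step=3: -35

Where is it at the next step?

-116

Consecutive displacements -3, -9, -27 scale by a factor of 3 each step.
step 4: -35 − 81 → -116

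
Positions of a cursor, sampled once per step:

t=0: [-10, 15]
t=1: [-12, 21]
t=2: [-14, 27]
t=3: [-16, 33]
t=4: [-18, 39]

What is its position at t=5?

[-20, 45]

The position changes by [-2, +6] every step.
step 5: [-18, 39] + [-2, +6] → [-20, 45]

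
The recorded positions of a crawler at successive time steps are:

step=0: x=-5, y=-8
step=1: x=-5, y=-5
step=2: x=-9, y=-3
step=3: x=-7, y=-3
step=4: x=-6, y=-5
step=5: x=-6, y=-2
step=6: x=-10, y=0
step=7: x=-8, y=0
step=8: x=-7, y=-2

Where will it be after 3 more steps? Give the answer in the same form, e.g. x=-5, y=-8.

The moves between consecutive positions are (+0,+3), (-4,+2), (+2,+0), (+1,-2), (+0,+3), (-4,+2), (+2,+0), (+1,-2); they repeat the 4-cycle [(+0,+3), (-4,+2), (+2,+0), (+1,-2)].
step 9: apply (+0,+3) → x=-7, y=1
step 10: apply (-4,+2) → x=-11, y=3
step 11: apply (+2,+0) → x=-9, y=3

x=-9, y=3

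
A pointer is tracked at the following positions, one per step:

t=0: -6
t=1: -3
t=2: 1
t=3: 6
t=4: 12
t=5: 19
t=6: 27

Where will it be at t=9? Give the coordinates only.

57

First differences are +3, +4, +5, +6, +7, +8; their common second difference is +1 (constant acceleration).
step 7: 27 + 9 → 36
step 8: 36 + 10 → 46
step 9: 46 + 11 → 57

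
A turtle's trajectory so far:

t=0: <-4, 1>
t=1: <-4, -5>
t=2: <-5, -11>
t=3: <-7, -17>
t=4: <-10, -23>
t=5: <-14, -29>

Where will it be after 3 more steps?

First differences are <+0, -6>, <-1, -6>, <-2, -6>, <-3, -6>, <-4, -6>; their common second difference is <-1, +0> (constant acceleration).
step 6: <-14, -29> + <-5, -6> → <-19, -35>
step 7: <-19, -35> + <-6, -6> → <-25, -41>
step 8: <-25, -41> + <-7, -6> → <-32, -47>

<-32, -47>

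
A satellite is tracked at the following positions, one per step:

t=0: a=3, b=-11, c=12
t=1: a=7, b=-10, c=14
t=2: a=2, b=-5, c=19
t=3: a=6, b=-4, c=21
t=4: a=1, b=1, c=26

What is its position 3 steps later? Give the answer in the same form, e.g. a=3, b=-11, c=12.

The moves between consecutive positions are (+4,+1,+2), (-5,+5,+5), (+4,+1,+2), (-5,+5,+5); they repeat the 2-cycle [(+4,+1,+2), (-5,+5,+5)].
step 5: apply (+4,+1,+2) → a=5, b=2, c=28
step 6: apply (-5,+5,+5) → a=0, b=7, c=33
step 7: apply (+4,+1,+2) → a=4, b=8, c=35

a=4, b=8, c=35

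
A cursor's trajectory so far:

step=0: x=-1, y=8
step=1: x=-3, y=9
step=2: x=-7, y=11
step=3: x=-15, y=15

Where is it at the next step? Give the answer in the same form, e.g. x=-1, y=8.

x=-31, y=23

Consecutive displacements (-2, +1), (-4, +2), (-8, +4) scale by a factor of 2 each step.
step 4: x=-15, y=15 + (-16, +8) → x=-31, y=23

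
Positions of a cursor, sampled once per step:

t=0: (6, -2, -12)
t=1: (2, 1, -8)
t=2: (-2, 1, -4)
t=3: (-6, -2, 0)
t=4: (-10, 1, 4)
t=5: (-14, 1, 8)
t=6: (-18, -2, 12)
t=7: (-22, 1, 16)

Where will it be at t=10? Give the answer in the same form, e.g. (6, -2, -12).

(-34, 1, 28)

First: linear, -4 per step → -34 at step 10.
Second: cycles through -2, 1, 1 every 3 steps. Step 10 lands at position 1 of the cycle → 1.
Third: linear, +4 per step → 28 at step 10.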